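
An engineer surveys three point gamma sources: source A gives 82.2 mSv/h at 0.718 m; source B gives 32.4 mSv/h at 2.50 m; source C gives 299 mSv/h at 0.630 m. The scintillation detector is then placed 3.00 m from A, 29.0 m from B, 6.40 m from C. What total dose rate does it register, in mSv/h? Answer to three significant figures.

Each source contributes Iᵢ·(dᵢ/rᵢ)²; contributions add.
A: 82.2 × (0.718/3.00)² = 4.708 mSv/h
B: 32.4 × (2.50/29.0)² = 0.2408 mSv/h
C: 299 × (0.630/6.40)² = 2.897 mSv/h
Total = 4.708 + 0.2408 + 2.897 = 7.846 mSv/h.

7.85 mSv/h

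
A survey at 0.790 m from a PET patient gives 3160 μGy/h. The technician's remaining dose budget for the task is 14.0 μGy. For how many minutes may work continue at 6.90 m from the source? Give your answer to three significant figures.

20.3 min

Using I₁d₁² = I₂d₂², rate at 6.90 m:
(0.790/6.90)² = 0.01311, so 3160 × 0.01311 = 41.43 μGy/h.
Stay time = 14.0 μGy ÷ 41.43 μGy/h = 0.3379 h = 20.27 min.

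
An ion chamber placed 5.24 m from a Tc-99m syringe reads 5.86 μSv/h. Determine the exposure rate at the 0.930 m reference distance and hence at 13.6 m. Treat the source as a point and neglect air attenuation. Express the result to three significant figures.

Applying the 1/r² law,
At 0.930 m: 5.86 × (5.24/0.930)² = 5.86 × 31.75 = 186.1 μSv/h
At 13.6 m: 186.1 × (0.930/13.6)² = 186.1 × 0.004676 = 0.8702 μSv/h.

186 μSv/h; 0.870 μSv/h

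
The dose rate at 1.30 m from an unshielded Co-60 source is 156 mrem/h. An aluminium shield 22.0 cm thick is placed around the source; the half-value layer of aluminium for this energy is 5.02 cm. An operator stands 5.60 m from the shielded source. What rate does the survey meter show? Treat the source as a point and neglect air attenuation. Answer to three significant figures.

0.403 mrem/h

Distance alone: (1.30/5.60)² = 0.05389, so 156 × 0.05389 = 8.407 mrem/h.
Shield: 22.0/5.02 = 4.382 half-value layers → attenuation 2^(−4.382) = 0.04796.
Combined: 8.407 × 0.04796 = 0.4032 mrem/h.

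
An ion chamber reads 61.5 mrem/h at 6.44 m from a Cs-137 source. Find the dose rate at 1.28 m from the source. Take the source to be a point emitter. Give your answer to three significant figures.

1560 mrem/h

Using I₁d₁² = I₂d₂², the rate at 1.28 m is
(6.44/1.28)² = 25.31, so 61.5 × 25.31 = 1557 mrem/h.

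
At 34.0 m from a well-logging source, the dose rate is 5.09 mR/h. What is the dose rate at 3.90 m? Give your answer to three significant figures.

By the inverse-square law, the rate at 3.90 m is
5.09 × (34.0/3.90)² = 5.09 × 76.00 = 386.8 mR/h.

387 mR/h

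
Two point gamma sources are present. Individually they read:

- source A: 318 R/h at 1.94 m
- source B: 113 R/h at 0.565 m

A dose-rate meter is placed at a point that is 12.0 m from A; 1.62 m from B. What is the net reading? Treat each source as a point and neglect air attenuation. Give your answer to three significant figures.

Each source contributes Iᵢ·(dᵢ/rᵢ)²; contributions add.
A: 318 × (1.94/12.0)² = 8.311 R/h
B: 113 × (0.565/1.62)² = 13.75 R/h
Total = 8.311 + 13.75 = 22.06 R/h.

22.1 R/h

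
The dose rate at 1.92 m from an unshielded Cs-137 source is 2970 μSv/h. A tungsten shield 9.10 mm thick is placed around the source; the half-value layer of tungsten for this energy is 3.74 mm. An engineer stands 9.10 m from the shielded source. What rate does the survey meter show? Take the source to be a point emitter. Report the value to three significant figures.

Distance alone: 2970 × (1.92/9.10)² = 2970 × 0.04452 = 132.2 μSv/h.
Shield: 9.10/3.74 = 2.433 half-value layers → attenuation 2^(−2.433) = 0.1852.
Combined: 132.2 × 0.1852 = 24.48 μSv/h.

24.5 μSv/h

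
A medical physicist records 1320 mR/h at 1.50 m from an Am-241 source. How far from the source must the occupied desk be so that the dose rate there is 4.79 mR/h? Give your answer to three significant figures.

By the inverse-square law, d₂ = d₁·√(I₁/I₂).
I₁/I₂ = 1320/4.79 = 275.6, so d₂ = 1.50 × √275.6 = 24.90 m.

24.9 m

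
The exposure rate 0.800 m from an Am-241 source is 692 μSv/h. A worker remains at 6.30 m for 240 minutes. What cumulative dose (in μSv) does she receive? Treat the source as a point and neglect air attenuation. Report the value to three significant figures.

Using I₁d₁² = I₂d₂², rate at 6.30 m:
692 × (0.800/6.30)² = 692 × 0.01612 = 11.16 μSv/h.
Dose = rate × time = 11.16 μSv/h × 4.000 h = 44.64 μSv.

44.6 μSv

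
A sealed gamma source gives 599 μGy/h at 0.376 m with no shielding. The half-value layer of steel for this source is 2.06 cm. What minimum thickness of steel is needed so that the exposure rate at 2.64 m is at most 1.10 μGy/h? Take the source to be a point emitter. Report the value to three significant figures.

7.14 cm

At 2.64 m, distance alone gives (0.376/2.64)² = 0.02028, so 599 × 0.02028 = 12.15 μGy/h.
Further attenuation needed: 12.15/1.10 = 11.05.
n = log₂(11.05) = 3.466 half-value layers.
Thickness = 3.466 × 2.06 cm = 7.140 cm.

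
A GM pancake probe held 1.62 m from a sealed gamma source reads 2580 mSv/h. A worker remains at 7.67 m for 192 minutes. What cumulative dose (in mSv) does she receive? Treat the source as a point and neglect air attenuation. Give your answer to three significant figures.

Intensity scales as (d₁/d₂)², so rate at 7.67 m:
2580 × (1.62/7.67)² = 2580 × 0.04461 = 115.1 mSv/h.
Dose = rate × time = 115.1 mSv/h × 3.200 h = 368.3 mSv.

368 mSv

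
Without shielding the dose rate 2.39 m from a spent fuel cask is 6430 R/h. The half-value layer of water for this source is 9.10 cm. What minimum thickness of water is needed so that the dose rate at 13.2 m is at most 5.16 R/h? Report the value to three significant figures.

48.7 cm

At 13.2 m, distance alone gives 6430 × (2.39/13.2)² = 6430 × 0.03278 = 210.8 R/h.
Further attenuation needed: 210.8/5.16 = 40.85.
n = log₂(40.85) = 5.352 half-value layers.
Thickness = 5.352 × 9.10 cm = 48.70 cm.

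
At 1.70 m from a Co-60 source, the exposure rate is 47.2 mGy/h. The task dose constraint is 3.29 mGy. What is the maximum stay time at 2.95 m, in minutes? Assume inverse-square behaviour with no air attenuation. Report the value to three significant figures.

12.6 min

Intensity scales as (d₁/d₂)², so rate at 2.95 m:
47.2 × (1.70/2.95)² = 47.2 × 0.3321 = 15.68 mGy/h.
Stay time = 3.29 mGy ÷ 15.68 mGy/h = 0.2098 h = 12.59 min.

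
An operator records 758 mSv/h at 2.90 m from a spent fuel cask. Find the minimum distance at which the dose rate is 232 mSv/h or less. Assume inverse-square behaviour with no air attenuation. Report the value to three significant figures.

5.24 m

Since intensity falls as 1/r², d₂ = d₁·√(I₁/I₂).
I₁/I₂ = 758/232 = 3.267, so d₂ = 2.90 × √3.267 = 5.242 m.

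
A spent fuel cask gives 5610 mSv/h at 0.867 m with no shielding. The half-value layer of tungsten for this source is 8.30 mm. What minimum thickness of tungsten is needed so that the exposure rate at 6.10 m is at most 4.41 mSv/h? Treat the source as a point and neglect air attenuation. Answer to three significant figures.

38.9 mm

At 6.10 m, distance alone gives (0.867/6.10)² = 0.02020, so 5610 × 0.02020 = 113.3 mSv/h.
Further attenuation needed: 113.3/4.41 = 25.69.
n = log₂(25.69) = 4.683 half-value layers.
Thickness = 4.683 × 8.30 mm = 38.87 mm.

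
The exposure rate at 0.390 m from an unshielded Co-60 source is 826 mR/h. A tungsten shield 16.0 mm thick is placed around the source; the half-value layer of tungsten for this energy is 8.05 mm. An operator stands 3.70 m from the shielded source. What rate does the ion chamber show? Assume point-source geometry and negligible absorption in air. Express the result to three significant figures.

Distance alone: 826 × (0.390/3.70)² = 826 × 0.01111 = 9.177 mR/h.
Shield: 16.0/8.05 = 1.988 half-value layers → attenuation 2^(−1.988) = 0.2521.
Combined: 9.177 × 0.2521 = 2.314 mR/h.

2.31 mR/h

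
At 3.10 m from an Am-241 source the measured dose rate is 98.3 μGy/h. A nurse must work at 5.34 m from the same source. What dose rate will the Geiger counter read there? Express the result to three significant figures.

Since intensity falls as 1/r², scaling from 3.10 m to 5.34 m:
(3.10/5.34)² = 0.3370, so 98.3 × 0.3370 = 33.13 μGy/h.

33.1 μGy/h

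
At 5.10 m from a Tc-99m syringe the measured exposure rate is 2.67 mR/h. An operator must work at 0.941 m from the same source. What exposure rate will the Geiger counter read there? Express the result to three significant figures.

Intensity scales as (d₁/d₂)², so scaling from 5.10 m to 0.941 m:
2.67 × (5.10/0.941)² = 2.67 × 29.37 = 78.42 mR/h.

78.4 mR/h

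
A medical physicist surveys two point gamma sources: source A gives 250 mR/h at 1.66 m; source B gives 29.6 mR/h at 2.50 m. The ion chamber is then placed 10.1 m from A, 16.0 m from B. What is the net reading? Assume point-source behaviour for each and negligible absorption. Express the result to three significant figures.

7.48 mR/h

By superposition, sum each source's inverse-square contribution:
A: 250 × (1.66/10.1)² = 6.753 mR/h
B: 29.6 × (2.50/16.0)² = 0.7227 mR/h
Total = 6.753 + 0.7227 = 7.476 mR/h.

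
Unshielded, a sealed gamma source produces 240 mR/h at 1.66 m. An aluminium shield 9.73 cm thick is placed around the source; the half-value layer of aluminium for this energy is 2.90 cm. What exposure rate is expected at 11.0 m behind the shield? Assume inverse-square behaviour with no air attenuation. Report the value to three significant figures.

0.534 mR/h

Distance alone: 240 × (1.66/11.0)² = 240 × 0.02277 = 5.465 mR/h.
Shield: 9.73/2.90 = 3.355 half-value layers → attenuation 2^(−3.355) = 0.09773.
Combined: 5.465 × 0.09773 = 0.5341 mR/h.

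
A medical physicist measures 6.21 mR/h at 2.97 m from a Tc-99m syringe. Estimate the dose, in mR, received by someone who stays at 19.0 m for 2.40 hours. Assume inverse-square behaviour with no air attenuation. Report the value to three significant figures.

0.364 mR

Applying the 1/r² law, rate at 19.0 m:
6.21 × (2.97/19.0)² = 6.21 × 0.02443 = 0.1517 mR/h.
Dose = rate × time = 0.1517 mR/h × 2.400 h = 0.3641 mR.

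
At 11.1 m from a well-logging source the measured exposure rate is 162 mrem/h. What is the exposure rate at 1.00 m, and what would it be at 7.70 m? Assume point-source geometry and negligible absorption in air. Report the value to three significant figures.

Applying the 1/r² law,
At 1.00 m: (11.1/1.00)² = 123.2, so 162 × 123.2 = 19960 mrem/h
At 7.70 m: (1.00/7.70)² = 0.01687, so 19960 × 0.01687 = 336.7 mrem/h.

20000 mrem/h; 337 mrem/h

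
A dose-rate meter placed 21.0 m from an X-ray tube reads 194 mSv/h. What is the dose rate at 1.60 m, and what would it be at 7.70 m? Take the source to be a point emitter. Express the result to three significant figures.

33400 mSv/h; 1440 mSv/h

Using I₁d₁² = I₂d₂²,
At 1.60 m: 194 × (21.0/1.60)² = 194 × 172.3 = 33430 mSv/h
At 7.70 m: (1.60/7.70)² = 0.04318, so 33430 × 0.04318 = 1444 mSv/h.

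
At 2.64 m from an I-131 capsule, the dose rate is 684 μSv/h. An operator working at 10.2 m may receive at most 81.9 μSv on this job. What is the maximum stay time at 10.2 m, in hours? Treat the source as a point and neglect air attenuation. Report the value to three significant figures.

Intensity scales as (d₁/d₂)², so rate at 10.2 m:
(2.64/10.2)² = 0.06699, so 684 × 0.06699 = 45.82 μSv/h.
Stay time = 81.9 μSv ÷ 45.82 μSv/h = 1.787 h.

1.79 h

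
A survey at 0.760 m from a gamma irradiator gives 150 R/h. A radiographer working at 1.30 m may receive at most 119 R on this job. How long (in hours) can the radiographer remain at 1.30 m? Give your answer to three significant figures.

Applying the 1/r² law, rate at 1.30 m:
150 × (0.760/1.30)² = 150 × 0.3418 = 51.27 R/h.
Stay time = 119 R ÷ 51.27 R/h = 2.321 h.

2.32 h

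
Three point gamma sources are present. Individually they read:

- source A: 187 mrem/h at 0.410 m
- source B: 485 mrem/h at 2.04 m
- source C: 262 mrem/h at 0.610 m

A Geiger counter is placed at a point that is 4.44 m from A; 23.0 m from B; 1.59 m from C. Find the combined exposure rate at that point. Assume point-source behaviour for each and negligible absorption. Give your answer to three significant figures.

Each source contributes Iᵢ·(dᵢ/rᵢ)²; contributions add.
A: 187 × (0.410/4.44)² = 1.595 mrem/h
B: 485 × (2.04/23.0)² = 3.815 mrem/h
C: 262 × (0.610/1.59)² = 38.56 mrem/h
Total = 1.595 + 3.815 + 38.56 = 43.97 mrem/h.

44.0 mrem/h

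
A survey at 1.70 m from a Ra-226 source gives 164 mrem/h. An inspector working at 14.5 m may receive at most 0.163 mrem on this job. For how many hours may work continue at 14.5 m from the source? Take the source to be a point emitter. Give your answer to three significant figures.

0.0723 h

Since intensity falls as 1/r², rate at 14.5 m:
164 × (1.70/14.5)² = 164 × 0.01375 = 2.255 mrem/h.
Stay time = 0.163 mrem ÷ 2.255 mrem/h = 0.07228 h.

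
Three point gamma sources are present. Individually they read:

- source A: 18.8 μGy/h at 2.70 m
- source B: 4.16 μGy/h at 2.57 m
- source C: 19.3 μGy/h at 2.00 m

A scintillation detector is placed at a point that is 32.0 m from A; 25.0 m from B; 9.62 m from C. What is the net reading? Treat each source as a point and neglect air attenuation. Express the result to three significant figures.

1.01 μGy/h

By superposition, sum each source's inverse-square contribution:
A: 18.8 × (2.70/32.0)² = 0.1338 μGy/h
B: 4.16 × (2.57/25.0)² = 0.04396 μGy/h
C: 19.3 × (2.00/9.62)² = 0.8342 μGy/h
Total = 0.1338 + 0.04396 + 0.8342 = 1.012 μGy/h.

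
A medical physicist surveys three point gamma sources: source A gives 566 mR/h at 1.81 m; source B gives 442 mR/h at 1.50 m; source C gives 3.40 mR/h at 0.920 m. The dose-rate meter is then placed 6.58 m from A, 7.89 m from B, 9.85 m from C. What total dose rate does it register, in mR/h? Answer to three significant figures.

58.8 mR/h

By superposition, sum each source's inverse-square contribution:
A: 566 × (1.81/6.58)² = 42.83 mR/h
B: 442 × (1.50/7.89)² = 15.98 mR/h
C: 3.40 × (0.920/9.85)² = 0.02966 mR/h
Total = 42.83 + 15.98 + 0.02966 = 58.84 mR/h.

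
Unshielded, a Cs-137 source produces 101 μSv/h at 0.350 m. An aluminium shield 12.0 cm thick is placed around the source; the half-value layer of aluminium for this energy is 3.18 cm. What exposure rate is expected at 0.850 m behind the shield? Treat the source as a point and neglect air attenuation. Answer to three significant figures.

Distance alone: (0.350/0.850)² = 0.1696, so 101 × 0.1696 = 17.13 μSv/h.
Shield: 12.0/3.18 = 3.774 half-value layers → attenuation 2^(−3.774) = 0.07310.
Combined: 17.13 × 0.07310 = 1.252 μSv/h.

1.25 μSv/h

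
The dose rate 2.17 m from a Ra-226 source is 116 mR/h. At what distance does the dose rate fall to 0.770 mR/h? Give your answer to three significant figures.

Using I₁d₁² = I₂d₂², d₂ = d₁·√(I₁/I₂).
I₁/I₂ = 116/0.770 = 150.6, so d₂ = 2.17 × √150.6 = 26.63 m.

26.6 m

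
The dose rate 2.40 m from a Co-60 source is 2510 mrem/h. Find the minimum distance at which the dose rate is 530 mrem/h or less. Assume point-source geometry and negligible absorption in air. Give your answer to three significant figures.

By the inverse-square law, d₂ = d₁·√(I₁/I₂).
I₁/I₂ = 2510/530 = 4.736, so d₂ = 2.40 × √4.736 = 5.223 m.

5.22 m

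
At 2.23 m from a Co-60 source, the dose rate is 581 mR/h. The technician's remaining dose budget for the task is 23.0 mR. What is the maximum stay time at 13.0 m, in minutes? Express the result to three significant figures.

80.7 min

Applying the 1/r² law, rate at 13.0 m:
581 × (2.23/13.0)² = 581 × 0.02943 = 17.10 mR/h.
Stay time = 23.0 mR ÷ 17.10 mR/h = 1.345 h = 80.70 min.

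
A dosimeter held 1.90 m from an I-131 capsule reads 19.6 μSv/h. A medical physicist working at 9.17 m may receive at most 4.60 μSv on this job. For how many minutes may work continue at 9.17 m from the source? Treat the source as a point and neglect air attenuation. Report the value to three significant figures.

328 min

Applying the 1/r² law, rate at 9.17 m:
(1.90/9.17)² = 0.04293, so 19.6 × 0.04293 = 0.8414 μSv/h.
Stay time = 4.60 μSv ÷ 0.8414 μSv/h = 5.467 h = 328.0 min.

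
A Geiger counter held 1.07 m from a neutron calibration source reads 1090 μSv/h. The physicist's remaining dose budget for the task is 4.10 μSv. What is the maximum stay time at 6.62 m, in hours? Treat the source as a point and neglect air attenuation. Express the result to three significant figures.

Using I₁d₁² = I₂d₂², rate at 6.62 m:
(1.07/6.62)² = 0.02612, so 1090 × 0.02612 = 28.47 μSv/h.
Stay time = 4.10 μSv ÷ 28.47 μSv/h = 0.1440 h.

0.144 h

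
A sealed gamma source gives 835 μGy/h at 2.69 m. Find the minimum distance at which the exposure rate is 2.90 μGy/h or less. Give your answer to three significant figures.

Intensity scales as (d₁/d₂)², so d₂ = d₁·√(I₁/I₂).
I₁/I₂ = 835/2.90 = 287.9, so d₂ = 2.69 × √287.9 = 45.64 m.

45.6 m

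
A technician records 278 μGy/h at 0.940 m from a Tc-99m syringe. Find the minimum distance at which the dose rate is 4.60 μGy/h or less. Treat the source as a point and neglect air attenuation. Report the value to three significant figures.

Using I₁d₁² = I₂d₂², d₂ = d₁·√(I₁/I₂).
I₁/I₂ = 278/4.60 = 60.43, so d₂ = 0.940 × √60.43 = 7.307 m.

7.31 m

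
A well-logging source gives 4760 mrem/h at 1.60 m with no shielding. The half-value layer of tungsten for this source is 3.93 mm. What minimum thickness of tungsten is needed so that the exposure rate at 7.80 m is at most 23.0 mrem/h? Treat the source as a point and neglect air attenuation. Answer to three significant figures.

At 7.80 m, distance alone gives 4760 × (1.60/7.80)² = 4760 × 0.04208 = 200.3 mrem/h.
Further attenuation needed: 200.3/23.0 = 8.709.
n = log₂(8.709) = 3.123 half-value layers.
Thickness = 3.123 × 3.93 mm = 12.27 mm.

12.3 mm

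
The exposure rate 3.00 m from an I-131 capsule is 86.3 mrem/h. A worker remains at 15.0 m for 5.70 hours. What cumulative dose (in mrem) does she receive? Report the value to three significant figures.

19.7 mrem

Using I₁d₁² = I₂d₂², rate at 15.0 m:
(3.00/15.0)² = 0.04000, so 86.3 × 0.04000 = 3.452 mrem/h.
Dose = rate × time = 3.452 mrem/h × 5.700 h = 19.68 mrem.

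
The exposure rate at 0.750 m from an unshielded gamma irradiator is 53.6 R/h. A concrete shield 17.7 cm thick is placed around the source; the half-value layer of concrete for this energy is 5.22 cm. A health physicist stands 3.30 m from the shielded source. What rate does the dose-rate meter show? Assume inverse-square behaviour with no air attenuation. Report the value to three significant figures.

Distance alone: (0.750/3.30)² = 0.05165, so 53.6 × 0.05165 = 2.768 R/h.
Shield: 17.7/5.22 = 3.391 half-value layers → attenuation 2^(−3.391) = 0.09533.
Combined: 2.768 × 0.09533 = 0.2639 R/h.

0.264 R/h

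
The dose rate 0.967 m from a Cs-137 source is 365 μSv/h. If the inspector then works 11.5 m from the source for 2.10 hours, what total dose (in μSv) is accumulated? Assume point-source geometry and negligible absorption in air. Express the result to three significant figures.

5.42 μSv

By the inverse-square law, rate at 11.5 m:
(0.967/11.5)² = 0.007071, so 365 × 0.007071 = 2.581 μSv/h.
Dose = rate × time = 2.581 μSv/h × 2.100 h = 5.420 μSv.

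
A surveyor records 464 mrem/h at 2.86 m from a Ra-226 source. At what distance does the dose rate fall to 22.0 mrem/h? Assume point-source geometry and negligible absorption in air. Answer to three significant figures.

Intensity scales as (d₁/d₂)², so d₂ = d₁·√(I₁/I₂).
I₁/I₂ = 464/22.0 = 21.09, so d₂ = 2.86 × √21.09 = 13.13 m.

13.1 m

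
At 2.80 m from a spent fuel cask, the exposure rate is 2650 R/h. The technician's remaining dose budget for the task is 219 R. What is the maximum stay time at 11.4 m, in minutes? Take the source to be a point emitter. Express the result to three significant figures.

Using I₁d₁² = I₂d₂², rate at 11.4 m:
2650 × (2.80/11.4)² = 2650 × 0.06033 = 159.9 R/h.
Stay time = 219 R ÷ 159.9 R/h = 1.370 h = 82.20 min.

82.2 min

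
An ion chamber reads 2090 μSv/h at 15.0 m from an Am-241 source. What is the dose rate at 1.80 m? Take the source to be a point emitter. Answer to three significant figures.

Since intensity falls as 1/r², the rate at 1.80 m is
2090 × (15.0/1.80)² = 2090 × 69.44 = 145100 μSv/h.

145000 μSv/h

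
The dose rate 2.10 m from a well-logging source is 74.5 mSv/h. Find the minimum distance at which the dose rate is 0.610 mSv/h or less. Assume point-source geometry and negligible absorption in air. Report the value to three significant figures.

23.2 m

Since intensity falls as 1/r², d₂ = d₁·√(I₁/I₂).
I₁/I₂ = 74.5/0.610 = 122.1, so d₂ = 2.10 × √122.1 = 23.20 m.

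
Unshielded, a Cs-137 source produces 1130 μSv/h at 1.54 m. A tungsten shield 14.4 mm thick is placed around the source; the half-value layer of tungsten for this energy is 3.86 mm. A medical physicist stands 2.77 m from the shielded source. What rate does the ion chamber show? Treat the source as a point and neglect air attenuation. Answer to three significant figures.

26.3 μSv/h

Distance alone: (1.54/2.77)² = 0.3091, so 1130 × 0.3091 = 349.3 μSv/h.
Shield: 14.4/3.86 = 3.731 half-value layers → attenuation 2^(−3.731) = 0.07531.
Combined: 349.3 × 0.07531 = 26.31 μSv/h.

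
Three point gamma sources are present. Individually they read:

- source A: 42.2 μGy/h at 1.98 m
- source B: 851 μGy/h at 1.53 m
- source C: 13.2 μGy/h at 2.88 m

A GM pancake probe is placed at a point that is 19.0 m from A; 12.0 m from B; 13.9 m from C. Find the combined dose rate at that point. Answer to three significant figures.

Each source contributes Iᵢ·(dᵢ/rᵢ)²; contributions add.
A: 42.2 × (1.98/19.0)² = 0.4583 μGy/h
B: 851 × (1.53/12.0)² = 13.83 μGy/h
C: 13.2 × (2.88/13.9)² = 0.5667 μGy/h
Total = 0.4583 + 13.83 + 0.5667 = 14.86 μGy/h.

14.9 μGy/h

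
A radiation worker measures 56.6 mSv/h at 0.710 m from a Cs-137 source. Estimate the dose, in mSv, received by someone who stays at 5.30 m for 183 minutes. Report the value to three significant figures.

Using I₁d₁² = I₂d₂², rate at 5.30 m:
56.6 × (0.710/5.30)² = 56.6 × 0.01795 = 1.016 mSv/h.
Dose = rate × time = 1.016 mSv/h × 3.050 h = 3.099 mSv.

3.10 mSv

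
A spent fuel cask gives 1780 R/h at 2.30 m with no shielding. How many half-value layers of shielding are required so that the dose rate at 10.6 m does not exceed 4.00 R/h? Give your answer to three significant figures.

4.39 half-value layers

At 10.6 m, distance alone gives 1780 × (2.30/10.6)² = 1780 × 0.04708 = 83.80 R/h.
Further attenuation needed: 83.80/4.00 = 20.95.
n = log₂(20.95) = 4.389 half-value layers.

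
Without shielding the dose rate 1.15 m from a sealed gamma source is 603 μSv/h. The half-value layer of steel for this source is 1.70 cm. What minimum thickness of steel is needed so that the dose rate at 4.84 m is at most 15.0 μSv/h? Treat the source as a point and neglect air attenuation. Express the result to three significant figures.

At 4.84 m, distance alone gives (1.15/4.84)² = 0.05646, so 603 × 0.05646 = 34.05 μSv/h.
Further attenuation needed: 34.05/15.0 = 2.270.
n = log₂(2.270) = 1.183 half-value layers.
Thickness = 1.183 × 1.70 cm = 2.011 cm.

2.01 cm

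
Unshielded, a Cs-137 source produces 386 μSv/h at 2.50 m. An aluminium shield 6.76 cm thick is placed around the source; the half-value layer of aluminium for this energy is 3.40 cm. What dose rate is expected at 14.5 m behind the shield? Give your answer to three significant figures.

2.89 μSv/h

Distance alone: 386 × (2.50/14.5)² = 386 × 0.02973 = 11.48 μSv/h.
Shield: 6.76/3.40 = 1.988 half-value layers → attenuation 2^(−1.988) = 0.2521.
Combined: 11.48 × 0.2521 = 2.894 μSv/h.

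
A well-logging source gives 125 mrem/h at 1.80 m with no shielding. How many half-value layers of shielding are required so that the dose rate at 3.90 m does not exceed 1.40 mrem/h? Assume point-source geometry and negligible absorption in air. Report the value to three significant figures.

4.25 half-value layers

At 3.90 m, distance alone gives 125 × (1.80/3.90)² = 125 × 0.2130 = 26.62 mrem/h.
Further attenuation needed: 26.62/1.40 = 19.01.
n = log₂(19.01) = 4.249 half-value layers.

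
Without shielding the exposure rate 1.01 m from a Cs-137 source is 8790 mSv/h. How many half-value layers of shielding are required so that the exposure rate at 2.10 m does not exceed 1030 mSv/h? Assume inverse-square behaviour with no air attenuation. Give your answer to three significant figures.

At 2.10 m, distance alone gives (1.01/2.10)² = 0.2313, so 8790 × 0.2313 = 2033 mSv/h.
Further attenuation needed: 2033/1030 = 1.974.
n = log₂(1.974) = 0.9811 half-value layers.

0.981 half-value layers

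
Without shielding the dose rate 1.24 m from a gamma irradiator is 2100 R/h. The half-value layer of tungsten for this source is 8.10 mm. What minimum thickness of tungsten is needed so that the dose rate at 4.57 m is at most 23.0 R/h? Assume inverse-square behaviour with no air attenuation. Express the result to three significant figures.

At 4.57 m, distance alone gives (1.24/4.57)² = 0.07362, so 2100 × 0.07362 = 154.6 R/h.
Further attenuation needed: 154.6/23.0 = 6.722.
n = log₂(6.722) = 2.749 half-value layers.
Thickness = 2.749 × 8.10 mm = 22.27 mm.

22.3 mm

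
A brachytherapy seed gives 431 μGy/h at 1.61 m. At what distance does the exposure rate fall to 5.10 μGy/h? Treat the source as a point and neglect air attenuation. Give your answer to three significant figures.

14.8 m

Applying the 1/r² law, d₂ = d₁·√(I₁/I₂).
I₁/I₂ = 431/5.10 = 84.51, so d₂ = 1.61 × √84.51 = 14.80 m.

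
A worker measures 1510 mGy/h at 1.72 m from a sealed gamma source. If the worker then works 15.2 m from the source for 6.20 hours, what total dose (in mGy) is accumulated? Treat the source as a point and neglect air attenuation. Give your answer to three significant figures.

Using I₁d₁² = I₂d₂², rate at 15.2 m:
(1.72/15.2)² = 0.01280, so 1510 × 0.01280 = 19.33 mGy/h.
Dose = rate × time = 19.33 mGy/h × 6.200 h = 119.8 mGy.

120 mGy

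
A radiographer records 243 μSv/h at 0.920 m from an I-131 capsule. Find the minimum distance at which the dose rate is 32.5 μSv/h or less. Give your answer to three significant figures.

Using I₁d₁² = I₂d₂², d₂ = d₁·√(I₁/I₂).
I₁/I₂ = 243/32.5 = 7.477, so d₂ = 0.920 × √7.477 = 2.516 m.

2.52 m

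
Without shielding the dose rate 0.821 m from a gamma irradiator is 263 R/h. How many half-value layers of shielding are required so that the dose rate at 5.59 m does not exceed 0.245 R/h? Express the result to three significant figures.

4.53 half-value layers

At 5.59 m, distance alone gives (0.821/5.59)² = 0.02157, so 263 × 0.02157 = 5.673 R/h.
Further attenuation needed: 5.673/0.245 = 23.16.
n = log₂(23.16) = 4.534 half-value layers.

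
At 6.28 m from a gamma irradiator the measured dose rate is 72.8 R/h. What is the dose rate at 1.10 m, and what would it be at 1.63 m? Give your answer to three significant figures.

2370 R/h; 1080 R/h

Intensity scales as (d₁/d₂)², so
At 1.10 m: (6.28/1.10)² = 32.59, so 72.8 × 32.59 = 2373 R/h
At 1.63 m: 2373 × (1.10/1.63)² = 2373 × 0.4554 = 1081 R/h.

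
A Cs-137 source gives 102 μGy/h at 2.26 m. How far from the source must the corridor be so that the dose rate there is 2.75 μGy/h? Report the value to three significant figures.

13.8 m

Since intensity falls as 1/r², d₂ = d₁·√(I₁/I₂).
I₁/I₂ = 102/2.75 = 37.09, so d₂ = 2.26 × √37.09 = 13.76 m.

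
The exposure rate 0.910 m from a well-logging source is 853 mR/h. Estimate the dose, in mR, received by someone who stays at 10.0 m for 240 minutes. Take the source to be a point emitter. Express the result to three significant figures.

28.3 mR

By the inverse-square law, rate at 10.0 m:
(0.910/10.0)² = 0.008281, so 853 × 0.008281 = 7.064 mR/h.
Dose = rate × time = 7.064 mR/h × 4.000 h = 28.26 mR.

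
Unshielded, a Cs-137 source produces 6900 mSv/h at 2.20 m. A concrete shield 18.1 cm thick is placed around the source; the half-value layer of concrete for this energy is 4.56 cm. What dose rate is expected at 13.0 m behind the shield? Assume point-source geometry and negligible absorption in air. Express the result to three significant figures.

12.6 mSv/h

Distance alone: 6900 × (2.20/13.0)² = 6900 × 0.02864 = 197.6 mSv/h.
Shield: 18.1/4.56 = 3.969 half-value layers → attenuation 2^(−3.969) = 0.06386.
Combined: 197.6 × 0.06386 = 12.62 mSv/h.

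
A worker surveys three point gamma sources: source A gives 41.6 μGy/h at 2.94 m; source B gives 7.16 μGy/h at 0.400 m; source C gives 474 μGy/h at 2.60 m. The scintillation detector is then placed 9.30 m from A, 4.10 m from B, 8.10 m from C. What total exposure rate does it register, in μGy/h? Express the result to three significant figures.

53.1 μGy/h

By superposition, sum each source's inverse-square contribution:
A: 41.6 × (2.94/9.30)² = 4.157 μGy/h
B: 7.16 × (0.400/4.10)² = 0.06815 μGy/h
C: 474 × (2.60/8.10)² = 48.84 μGy/h
Total = 4.157 + 0.06815 + 48.84 = 53.07 μGy/h.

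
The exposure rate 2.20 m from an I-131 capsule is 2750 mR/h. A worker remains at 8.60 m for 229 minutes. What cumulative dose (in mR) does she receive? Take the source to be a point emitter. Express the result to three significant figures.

687 mR

Applying the 1/r² law, rate at 8.60 m:
(2.20/8.60)² = 0.06544, so 2750 × 0.06544 = 180.0 mR/h.
Dose = rate × time = 180.0 mR/h × 3.817 h = 687.1 mR.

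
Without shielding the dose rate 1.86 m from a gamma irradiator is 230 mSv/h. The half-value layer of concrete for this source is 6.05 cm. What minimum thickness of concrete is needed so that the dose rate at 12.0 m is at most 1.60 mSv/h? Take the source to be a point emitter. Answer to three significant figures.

10.8 cm

At 12.0 m, distance alone gives 230 × (1.86/12.0)² = 230 × 0.02403 = 5.527 mSv/h.
Further attenuation needed: 5.527/1.60 = 3.454.
n = log₂(3.454) = 1.788 half-value layers.
Thickness = 1.788 × 6.05 cm = 10.82 cm.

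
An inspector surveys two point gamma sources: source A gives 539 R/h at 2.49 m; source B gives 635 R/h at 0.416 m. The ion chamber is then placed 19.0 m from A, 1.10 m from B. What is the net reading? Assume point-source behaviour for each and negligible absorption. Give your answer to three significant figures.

100 R/h

By superposition, sum each source's inverse-square contribution:
A: 539 × (2.49/19.0)² = 9.257 R/h
B: 635 × (0.416/1.10)² = 90.82 R/h
Total = 9.257 + 90.82 = 100.1 R/h.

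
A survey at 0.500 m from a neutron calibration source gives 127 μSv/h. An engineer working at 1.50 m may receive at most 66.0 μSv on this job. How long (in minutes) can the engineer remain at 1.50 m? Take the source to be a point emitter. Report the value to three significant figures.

Since intensity falls as 1/r², rate at 1.50 m:
127 × (0.500/1.50)² = 127 × 0.1111 = 14.11 μSv/h.
Stay time = 66.0 μSv ÷ 14.11 μSv/h = 4.678 h = 280.7 min.

281 min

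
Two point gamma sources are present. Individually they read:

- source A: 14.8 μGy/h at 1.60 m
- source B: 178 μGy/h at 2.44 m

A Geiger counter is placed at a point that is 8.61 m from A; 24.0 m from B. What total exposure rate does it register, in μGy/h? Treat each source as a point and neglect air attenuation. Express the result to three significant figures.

2.35 μGy/h

By superposition, sum each source's inverse-square contribution:
A: 14.8 × (1.60/8.61)² = 0.5111 μGy/h
B: 178 × (2.44/24.0)² = 1.840 μGy/h
Total = 0.5111 + 1.840 = 2.351 μGy/h.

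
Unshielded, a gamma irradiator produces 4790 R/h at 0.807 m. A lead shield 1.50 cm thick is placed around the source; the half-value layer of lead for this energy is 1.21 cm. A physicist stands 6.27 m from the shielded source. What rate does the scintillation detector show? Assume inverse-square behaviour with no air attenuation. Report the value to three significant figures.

33.6 R/h

Distance alone: (0.807/6.27)² = 0.01657, so 4790 × 0.01657 = 79.37 R/h.
Shield: 1.50/1.21 = 1.240 half-value layers → attenuation 2^(−1.240) = 0.4234.
Combined: 79.37 × 0.4234 = 33.61 R/h.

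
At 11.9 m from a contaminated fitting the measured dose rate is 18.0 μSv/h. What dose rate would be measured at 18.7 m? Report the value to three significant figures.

By the inverse-square law, scaling from 11.9 m to 18.7 m:
18.0 × (11.9/18.7)² = 18.0 × 0.4050 = 7.290 μSv/h.

7.29 μSv/h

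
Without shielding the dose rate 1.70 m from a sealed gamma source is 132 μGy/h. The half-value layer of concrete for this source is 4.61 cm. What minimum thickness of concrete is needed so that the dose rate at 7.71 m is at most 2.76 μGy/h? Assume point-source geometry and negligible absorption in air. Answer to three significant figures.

5.61 cm

At 7.71 m, distance alone gives 132 × (1.70/7.71)² = 132 × 0.04862 = 6.418 μGy/h.
Further attenuation needed: 6.418/2.76 = 2.325.
n = log₂(2.325) = 1.217 half-value layers.
Thickness = 1.217 × 4.61 cm = 5.610 cm.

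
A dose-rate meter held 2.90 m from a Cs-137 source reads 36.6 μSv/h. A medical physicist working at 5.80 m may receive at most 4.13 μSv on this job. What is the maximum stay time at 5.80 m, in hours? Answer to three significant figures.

Applying the 1/r² law, rate at 5.80 m:
(2.90/5.80)² = 0.2500, so 36.6 × 0.2500 = 9.150 μSv/h.
Stay time = 4.13 μSv ÷ 9.150 μSv/h = 0.4514 h.

0.451 h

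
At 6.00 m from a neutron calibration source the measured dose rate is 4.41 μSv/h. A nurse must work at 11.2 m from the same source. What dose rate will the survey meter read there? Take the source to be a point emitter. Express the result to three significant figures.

Since intensity falls as 1/r², scaling from 6.00 m to 11.2 m:
(6.00/11.2)² = 0.2870, so 4.41 × 0.2870 = 1.266 μSv/h.

1.27 μSv/h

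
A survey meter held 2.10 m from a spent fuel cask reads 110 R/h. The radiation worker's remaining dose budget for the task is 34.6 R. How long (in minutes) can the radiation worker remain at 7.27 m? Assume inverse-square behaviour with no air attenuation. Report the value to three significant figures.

226 min

Intensity scales as (d₁/d₂)², so rate at 7.27 m:
110 × (2.10/7.27)² = 110 × 0.08344 = 9.178 R/h.
Stay time = 34.6 R ÷ 9.178 R/h = 3.770 h = 226.2 min.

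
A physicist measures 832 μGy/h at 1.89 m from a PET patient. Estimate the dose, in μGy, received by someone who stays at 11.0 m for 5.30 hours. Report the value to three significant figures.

130 μGy

Applying the 1/r² law, rate at 11.0 m:
(1.89/11.0)² = 0.02952, so 832 × 0.02952 = 24.56 μGy/h.
Dose = rate × time = 24.56 μGy/h × 5.300 h = 130.2 μGy.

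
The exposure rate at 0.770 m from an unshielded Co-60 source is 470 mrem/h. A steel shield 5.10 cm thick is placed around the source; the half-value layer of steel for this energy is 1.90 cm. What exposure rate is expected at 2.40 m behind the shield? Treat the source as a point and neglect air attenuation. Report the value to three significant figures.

Distance alone: 470 × (0.770/2.40)² = 470 × 0.1029 = 48.36 mrem/h.
Shield: 5.10/1.90 = 2.684 half-value layers → attenuation 2^(−2.684) = 0.1556.
Combined: 48.36 × 0.1556 = 7.525 mrem/h.

7.53 mrem/h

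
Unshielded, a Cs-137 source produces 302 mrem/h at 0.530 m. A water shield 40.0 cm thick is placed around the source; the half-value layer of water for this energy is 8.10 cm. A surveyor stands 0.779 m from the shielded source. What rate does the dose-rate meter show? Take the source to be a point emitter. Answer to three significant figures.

Distance alone: 302 × (0.530/0.779)² = 302 × 0.4629 = 139.8 mrem/h.
Shield: 40.0/8.10 = 4.938 half-value layers → attenuation 2^(−4.938) = 0.03262.
Combined: 139.8 × 0.03262 = 4.560 mrem/h.

4.56 mrem/h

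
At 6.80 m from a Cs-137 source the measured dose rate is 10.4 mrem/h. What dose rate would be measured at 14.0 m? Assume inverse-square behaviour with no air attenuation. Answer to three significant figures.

By the inverse-square law, scaling from 6.80 m to 14.0 m:
10.4 × (6.80/14.0)² = 10.4 × 0.2359 = 2.453 mrem/h.

2.45 mrem/h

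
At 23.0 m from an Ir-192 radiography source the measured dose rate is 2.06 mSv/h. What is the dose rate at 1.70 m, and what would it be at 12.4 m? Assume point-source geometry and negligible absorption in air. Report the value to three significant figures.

Applying the 1/r² law,
At 1.70 m: 2.06 × (23.0/1.70)² = 2.06 × 183.0 = 377.0 mSv/h
At 12.4 m: 377.0 × (1.70/12.4)² = 377.0 × 0.01880 = 7.088 mSv/h.

377 mSv/h; 7.09 mSv/h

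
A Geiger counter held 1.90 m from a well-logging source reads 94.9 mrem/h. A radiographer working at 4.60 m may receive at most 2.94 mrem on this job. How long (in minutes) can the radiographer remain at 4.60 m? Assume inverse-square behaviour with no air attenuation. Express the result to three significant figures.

10.9 min

Intensity scales as (d₁/d₂)², so rate at 4.60 m:
94.9 × (1.90/4.60)² = 94.9 × 0.1706 = 16.19 mrem/h.
Stay time = 2.94 mrem ÷ 16.19 mrem/h = 0.1816 h = 10.90 min.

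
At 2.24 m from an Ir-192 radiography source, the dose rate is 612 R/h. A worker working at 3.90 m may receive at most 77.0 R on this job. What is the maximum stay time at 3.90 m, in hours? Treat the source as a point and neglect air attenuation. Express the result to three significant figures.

Applying the 1/r² law, rate at 3.90 m:
(2.24/3.90)² = 0.3299, so 612 × 0.3299 = 201.9 R/h.
Stay time = 77.0 R ÷ 201.9 R/h = 0.3814 h.

0.381 h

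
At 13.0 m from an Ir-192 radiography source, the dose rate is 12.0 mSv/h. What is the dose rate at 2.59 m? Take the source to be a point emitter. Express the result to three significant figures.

302 mSv/h

By the inverse-square law, the rate at 2.59 m is
(13.0/2.59)² = 25.19, so 12.0 × 25.19 = 302.3 mSv/h.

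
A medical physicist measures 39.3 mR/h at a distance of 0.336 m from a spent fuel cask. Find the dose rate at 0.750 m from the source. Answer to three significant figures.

Applying the 1/r² law, the rate at 0.750 m is
39.3 × (0.336/0.750)² = 39.3 × 0.2007 = 7.888 mR/h.

7.89 mR/h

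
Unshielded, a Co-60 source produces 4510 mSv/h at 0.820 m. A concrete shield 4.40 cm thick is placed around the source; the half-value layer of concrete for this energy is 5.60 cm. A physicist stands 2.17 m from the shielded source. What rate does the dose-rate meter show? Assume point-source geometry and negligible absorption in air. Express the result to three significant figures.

Distance alone: 4510 × (0.820/2.17)² = 4510 × 0.1428 = 644.0 mSv/h.
Shield: 4.40/5.60 = 0.7857 half-value layers → attenuation 2^(−0.7857) = 0.5801.
Combined: 644.0 × 0.5801 = 373.6 mSv/h.

374 mSv/h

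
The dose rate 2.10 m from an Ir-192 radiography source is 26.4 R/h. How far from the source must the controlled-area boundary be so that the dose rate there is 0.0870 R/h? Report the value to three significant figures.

36.6 m

Since intensity falls as 1/r², d₂ = d₁·√(I₁/I₂).
I₁/I₂ = 26.4/0.0870 = 303.4, so d₂ = 2.10 × √303.4 = 36.58 m.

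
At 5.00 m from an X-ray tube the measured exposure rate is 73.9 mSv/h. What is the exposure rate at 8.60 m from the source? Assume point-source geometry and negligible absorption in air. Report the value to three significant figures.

25.0 mSv/h

Intensity scales as (d₁/d₂)², so scaling from 5.00 m to 8.60 m:
73.9 × (5.00/8.60)² = 73.9 × 0.3380 = 24.98 mSv/h.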